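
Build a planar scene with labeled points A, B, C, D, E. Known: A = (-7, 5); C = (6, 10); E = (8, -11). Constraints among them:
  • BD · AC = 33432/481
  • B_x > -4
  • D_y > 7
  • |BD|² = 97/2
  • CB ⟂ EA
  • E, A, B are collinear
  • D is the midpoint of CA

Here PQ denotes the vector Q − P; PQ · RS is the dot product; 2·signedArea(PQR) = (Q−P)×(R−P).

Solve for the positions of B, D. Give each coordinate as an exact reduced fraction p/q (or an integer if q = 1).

B = (-1642/481, 565/481)
D = (-1/2, 15/2)

1. B_x = -1642/481  [E, A, B are collinear ∩ CB ⟂ EA]
2. B_y = 565/481  [E, A, B are collinear ∩ CB ⟂ EA]
   → B = (-1642/481, 565/481)
3. D_x = -1/2  [D is the midpoint of CA]
4. D_y = 15/2  [D is the midpoint of CA]
   → D = (-1/2, 15/2)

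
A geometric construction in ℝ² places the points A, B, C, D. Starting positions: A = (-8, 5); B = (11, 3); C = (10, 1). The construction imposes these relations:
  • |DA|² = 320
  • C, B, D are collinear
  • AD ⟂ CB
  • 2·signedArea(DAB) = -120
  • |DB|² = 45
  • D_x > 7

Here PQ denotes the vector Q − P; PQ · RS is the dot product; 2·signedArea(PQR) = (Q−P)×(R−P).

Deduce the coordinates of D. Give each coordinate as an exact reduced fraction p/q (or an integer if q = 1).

1. D_x = 8  [C, B, D are collinear ∩ AD ⟂ CB]
2. D_y = -3  [C, B, D are collinear ∩ AD ⟂ CB]
   → D = (8, -3)

D = (8, -3)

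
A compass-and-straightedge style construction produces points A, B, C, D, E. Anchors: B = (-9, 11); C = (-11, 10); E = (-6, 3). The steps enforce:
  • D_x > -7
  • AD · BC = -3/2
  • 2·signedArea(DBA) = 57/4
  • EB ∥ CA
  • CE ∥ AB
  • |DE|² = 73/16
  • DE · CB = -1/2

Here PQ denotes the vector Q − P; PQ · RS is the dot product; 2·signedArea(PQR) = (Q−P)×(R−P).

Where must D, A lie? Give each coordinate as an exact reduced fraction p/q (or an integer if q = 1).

A = (-14, 18)
D = (-27/4, 5)

1. A_x = -14  [CE ∥ AB ∩ EB ∥ CA]
2. A_y = 18  [CE ∥ AB ∩ EB ∥ CA]
   → A = (-14, 18)
3. D_x = -27/4  [2·signedArea(DBA) = 57/4 ∩ AD · BC = -3/2]
4. D_y = 5  [2·signedArea(DBA) = 57/4 ∩ AD · BC = -3/2]
   → D = (-27/4, 5)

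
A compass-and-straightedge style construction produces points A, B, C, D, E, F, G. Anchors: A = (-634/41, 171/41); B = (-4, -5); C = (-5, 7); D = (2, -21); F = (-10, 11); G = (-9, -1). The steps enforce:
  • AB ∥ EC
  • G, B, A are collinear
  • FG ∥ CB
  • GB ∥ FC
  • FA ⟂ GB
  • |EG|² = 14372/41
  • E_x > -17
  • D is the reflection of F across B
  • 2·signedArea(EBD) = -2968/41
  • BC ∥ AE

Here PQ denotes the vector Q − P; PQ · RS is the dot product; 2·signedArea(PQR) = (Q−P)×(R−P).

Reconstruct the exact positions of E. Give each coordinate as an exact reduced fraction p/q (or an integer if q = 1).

1. E_x = -675/41  [AB ∥ EC ∩ BC ∥ AE]
2. E_y = 663/41  [AB ∥ EC ∩ BC ∥ AE]
   → E = (-675/41, 663/41)

E = (-675/41, 663/41)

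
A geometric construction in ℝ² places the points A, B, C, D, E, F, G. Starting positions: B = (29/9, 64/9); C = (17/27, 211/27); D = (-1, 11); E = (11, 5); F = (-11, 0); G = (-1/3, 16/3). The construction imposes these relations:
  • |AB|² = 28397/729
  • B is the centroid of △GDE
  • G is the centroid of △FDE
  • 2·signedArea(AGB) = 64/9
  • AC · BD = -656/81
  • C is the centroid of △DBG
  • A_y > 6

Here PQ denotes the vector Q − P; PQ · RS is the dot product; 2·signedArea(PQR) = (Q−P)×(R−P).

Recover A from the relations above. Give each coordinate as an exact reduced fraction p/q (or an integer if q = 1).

A = (-79/27, 163/27)

1. A_x = -79/27  [AC · BD = -656/81 ∩ 2·signedArea(AGB) = 64/9]
2. A_y = 163/27  [AC · BD = -656/81 ∩ 2·signedArea(AGB) = 64/9]
   → A = (-79/27, 163/27)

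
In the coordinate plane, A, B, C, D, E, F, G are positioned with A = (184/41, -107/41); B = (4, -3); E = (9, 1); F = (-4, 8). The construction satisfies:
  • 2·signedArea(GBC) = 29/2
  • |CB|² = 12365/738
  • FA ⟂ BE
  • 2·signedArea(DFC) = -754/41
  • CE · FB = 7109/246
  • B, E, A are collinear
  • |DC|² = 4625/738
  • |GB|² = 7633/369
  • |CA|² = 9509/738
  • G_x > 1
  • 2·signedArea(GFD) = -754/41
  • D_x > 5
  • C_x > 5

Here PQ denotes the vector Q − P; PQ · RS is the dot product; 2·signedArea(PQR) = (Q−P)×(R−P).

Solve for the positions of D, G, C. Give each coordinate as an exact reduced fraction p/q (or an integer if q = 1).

C = (1291/246, 221/246)
D = (239/41, -63/41)
G = (184/123, 98/123)

1. C_x = 1291/246  [line -8·x + 11·y + 7897/246 = 0 ∩ |CA|² = 9509/738]
2. C_y = 221/246  [line -8·x + 11·y + 7897/246 = 0 ∩ |CA|² = 9509/738]
   → C = (1291/246, 221/246)
3. D_x = 239/41  [line 1747/246·x + 2275/246·y + -3344/123 = 0 ∩ |DC|² = 4625/738]
4. D_y = -63/41  [line 1747/246·x + 2275/246·y + -3344/123 = 0 ∩ |DC|² = 4625/738]
   → D = (239/41, -63/41)
5. G_x = 184/123  [2·signedArea(GFD) = -754/41 ∩ 2·signedArea(GBC) = 29/2]
6. G_y = 98/123  [2·signedArea(GFD) = -754/41 ∩ 2·signedArea(GBC) = 29/2]
   → G = (184/123, 98/123)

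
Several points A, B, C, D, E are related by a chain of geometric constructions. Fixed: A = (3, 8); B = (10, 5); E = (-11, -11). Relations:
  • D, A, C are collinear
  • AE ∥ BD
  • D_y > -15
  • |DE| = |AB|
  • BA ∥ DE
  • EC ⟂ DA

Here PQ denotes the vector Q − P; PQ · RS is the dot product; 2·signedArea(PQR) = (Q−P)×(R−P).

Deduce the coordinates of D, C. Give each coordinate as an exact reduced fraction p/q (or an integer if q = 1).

1. D_x = -4  [BA ∥ DE ∩ AE ∥ BD]
2. D_y = -14  [BA ∥ DE ∩ AE ∥ BD]
   → D = (-4, -14)
3. C_x = -2013/533  [D, A, C are collinear ∩ EC ⟂ DA]
4. C_y = -7088/533  [D, A, C are collinear ∩ EC ⟂ DA]
   → C = (-2013/533, -7088/533)

C = (-2013/533, -7088/533)
D = (-4, -14)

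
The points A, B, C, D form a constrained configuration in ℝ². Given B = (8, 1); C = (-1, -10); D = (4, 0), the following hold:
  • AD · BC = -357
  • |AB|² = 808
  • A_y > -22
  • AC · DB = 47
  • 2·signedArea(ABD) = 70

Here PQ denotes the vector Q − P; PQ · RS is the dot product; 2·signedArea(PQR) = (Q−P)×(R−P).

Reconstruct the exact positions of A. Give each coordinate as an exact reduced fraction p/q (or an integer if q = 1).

1. A_x = -10  [AC · DB = 47 ∩ AD · BC = -357]
2. A_y = -21  [AC · DB = 47 ∩ AD · BC = -357]
   → A = (-10, -21)

A = (-10, -21)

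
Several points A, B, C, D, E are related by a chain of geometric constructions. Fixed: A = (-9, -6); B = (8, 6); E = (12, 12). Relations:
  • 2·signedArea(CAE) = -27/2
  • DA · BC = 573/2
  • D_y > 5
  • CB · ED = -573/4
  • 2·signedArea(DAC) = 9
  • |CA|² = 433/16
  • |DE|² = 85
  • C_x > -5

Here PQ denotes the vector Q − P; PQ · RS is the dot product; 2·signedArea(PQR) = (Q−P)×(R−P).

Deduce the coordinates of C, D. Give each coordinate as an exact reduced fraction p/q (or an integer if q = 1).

1. C_x = -19/4  [line -18·x + 21·y + -45/2 = 0 ∩ |CA|² = 433/16]
2. C_y = -3  [line -18·x + 21·y + -45/2 = 0 ∩ |CA|² = 433/16]
   → C = (-19/4, -3)
3. D_x = 5  [CB · ED = -573/4 ∩ 2·signedArea(DAC) = 9]
4. D_y = 6  [CB · ED = -573/4 ∩ 2·signedArea(DAC) = 9]
   → D = (5, 6)

C = (-19/4, -3)
D = (5, 6)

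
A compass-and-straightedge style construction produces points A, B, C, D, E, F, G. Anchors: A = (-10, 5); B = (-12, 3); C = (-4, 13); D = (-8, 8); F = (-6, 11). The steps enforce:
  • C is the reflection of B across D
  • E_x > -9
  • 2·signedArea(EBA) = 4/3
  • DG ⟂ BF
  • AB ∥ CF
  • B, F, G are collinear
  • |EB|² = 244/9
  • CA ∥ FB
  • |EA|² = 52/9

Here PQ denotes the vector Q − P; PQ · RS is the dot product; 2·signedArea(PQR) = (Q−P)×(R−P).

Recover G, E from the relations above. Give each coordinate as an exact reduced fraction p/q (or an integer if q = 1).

1. G_x = -204/25  [B, F, G are collinear ∩ DG ⟂ BF]
2. G_y = 203/25  [B, F, G are collinear ∩ DG ⟂ BF]
   → G = (-204/25, 203/25)
3. E_x = -26/3  [line -2·x + 2·y + -94/3 = 0 ∩ |EB|² = 244/9]
4. E_y = 7  [line -2·x + 2·y + -94/3 = 0 ∩ |EB|² = 244/9]
   → E = (-26/3, 7)

E = (-26/3, 7)
G = (-204/25, 203/25)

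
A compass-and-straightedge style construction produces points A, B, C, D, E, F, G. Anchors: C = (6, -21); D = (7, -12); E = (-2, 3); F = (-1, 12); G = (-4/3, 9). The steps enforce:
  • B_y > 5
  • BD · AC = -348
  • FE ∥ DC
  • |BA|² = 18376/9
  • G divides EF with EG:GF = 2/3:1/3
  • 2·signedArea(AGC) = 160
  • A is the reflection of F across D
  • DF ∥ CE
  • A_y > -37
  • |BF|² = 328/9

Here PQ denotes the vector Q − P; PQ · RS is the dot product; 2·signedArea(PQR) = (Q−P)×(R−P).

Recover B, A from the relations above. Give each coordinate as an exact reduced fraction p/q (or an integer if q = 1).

A = (15, -36)
B = (-5/3, 6)

1. A_x = 15  [A is the reflection of F across D]
2. A_y = -36  [A is the reflection of F across D]
   → A = (15, -36)
3. B_x = -5/3  [line 9·x + -15·y + 105 = 0 ∩ |BA|² = 18376/9]
4. B_y = 6  [line 9·x + -15·y + 105 = 0 ∩ |BA|² = 18376/9]
   → B = (-5/3, 6)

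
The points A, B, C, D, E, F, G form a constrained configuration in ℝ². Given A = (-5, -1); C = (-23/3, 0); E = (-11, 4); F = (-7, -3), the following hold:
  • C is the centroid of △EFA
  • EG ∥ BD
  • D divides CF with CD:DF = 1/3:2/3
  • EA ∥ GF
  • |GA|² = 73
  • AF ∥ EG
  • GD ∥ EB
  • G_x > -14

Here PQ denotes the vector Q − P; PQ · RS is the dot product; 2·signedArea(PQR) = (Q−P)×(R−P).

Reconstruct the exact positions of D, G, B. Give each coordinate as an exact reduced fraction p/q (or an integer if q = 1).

B = (-49/9, 1)
D = (-67/9, -1)
G = (-13, 2)

1. D_x = -67/9  [D divides CF with CD:DF = 1/3:2/3]
2. D_y = -1  [D divides CF with CD:DF = 1/3:2/3]
   → D = (-67/9, -1)
3. G_x = -13  [EA ∥ GF ∩ AF ∥ EG]
4. G_y = 2  [EA ∥ GF ∩ AF ∥ EG]
   → G = (-13, 2)
5. B_x = -49/9  [EG ∥ BD ∩ GD ∥ EB]
6. B_y = 1  [EG ∥ BD ∩ GD ∥ EB]
   → B = (-49/9, 1)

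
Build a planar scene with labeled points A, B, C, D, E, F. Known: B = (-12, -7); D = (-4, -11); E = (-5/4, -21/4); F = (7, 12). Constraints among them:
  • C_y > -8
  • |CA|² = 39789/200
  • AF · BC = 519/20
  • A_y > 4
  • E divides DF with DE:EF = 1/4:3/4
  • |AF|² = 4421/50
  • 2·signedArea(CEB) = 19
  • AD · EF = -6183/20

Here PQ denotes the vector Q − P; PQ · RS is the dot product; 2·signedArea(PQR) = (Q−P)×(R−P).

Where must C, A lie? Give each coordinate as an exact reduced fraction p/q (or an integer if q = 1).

A = (19/10, 41/10)
C = (-23/4, -31/4)

1. A_x = 19/10  [line -33/4·x + -69/4·y + 432/5 = 0 ∩ |AF|² = 4421/50]
2. A_y = 41/10  [line -33/4·x + -69/4·y + 432/5 = 0 ∩ |AF|² = 4421/50]
   → A = (19/10, 41/10)
3. C_x = -23/4  [2·signedArea(CEB) = 19 ∩ AF · BC = 519/20]
4. C_y = -31/4  [2·signedArea(CEB) = 19 ∩ AF · BC = 519/20]
   → C = (-23/4, -31/4)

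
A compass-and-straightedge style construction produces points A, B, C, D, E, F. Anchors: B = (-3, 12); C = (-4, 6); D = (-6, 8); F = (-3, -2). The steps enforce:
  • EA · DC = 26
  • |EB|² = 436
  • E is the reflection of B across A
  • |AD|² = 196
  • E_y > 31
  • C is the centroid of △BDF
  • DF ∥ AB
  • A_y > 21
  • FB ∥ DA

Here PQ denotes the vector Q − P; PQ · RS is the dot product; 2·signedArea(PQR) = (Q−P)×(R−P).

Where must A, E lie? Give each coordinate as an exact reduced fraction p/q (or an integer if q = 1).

1. A_x = -6  [DF ∥ AB ∩ FB ∥ DA]
2. A_y = 22  [DF ∥ AB ∩ FB ∥ DA]
   → A = (-6, 22)
3. E_x = -9  [E is the reflection of B across A]
4. E_y = 32  [E is the reflection of B across A]
   → E = (-9, 32)

A = (-6, 22)
E = (-9, 32)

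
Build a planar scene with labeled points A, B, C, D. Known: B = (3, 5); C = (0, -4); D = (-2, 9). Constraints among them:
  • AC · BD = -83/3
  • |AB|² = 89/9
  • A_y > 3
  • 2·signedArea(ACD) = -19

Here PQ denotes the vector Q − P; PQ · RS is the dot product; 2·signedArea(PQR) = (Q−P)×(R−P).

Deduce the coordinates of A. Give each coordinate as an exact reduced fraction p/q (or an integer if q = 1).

1. A_x = 1/3  [2·signedArea(ACD) = -19 ∩ AC · BD = -83/3]
2. A_y = 10/3  [2·signedArea(ACD) = -19 ∩ AC · BD = -83/3]
   → A = (1/3, 10/3)

A = (1/3, 10/3)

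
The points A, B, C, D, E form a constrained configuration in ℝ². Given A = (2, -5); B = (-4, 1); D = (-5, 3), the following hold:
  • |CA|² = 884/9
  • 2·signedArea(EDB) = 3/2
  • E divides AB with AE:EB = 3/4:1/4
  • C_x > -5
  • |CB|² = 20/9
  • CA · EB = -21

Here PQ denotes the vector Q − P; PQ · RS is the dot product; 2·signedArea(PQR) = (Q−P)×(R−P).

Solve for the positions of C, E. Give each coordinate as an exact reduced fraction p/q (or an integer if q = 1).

1. E_x = -5/2  [E divides AB with AE:EB = 3/4:1/4]
2. E_y = -1/2  [E divides AB with AE:EB = 3/4:1/4]
   → E = (-5/2, -1/2)
3. C_x = -14/3  [line 3/2·x + -3/2·y + 21/2 = 0 ∩ |CA|² = 884/9]
4. C_y = 7/3  [line 3/2·x + -3/2·y + 21/2 = 0 ∩ |CA|² = 884/9]
   → C = (-14/3, 7/3)

C = (-14/3, 7/3)
E = (-5/2, -1/2)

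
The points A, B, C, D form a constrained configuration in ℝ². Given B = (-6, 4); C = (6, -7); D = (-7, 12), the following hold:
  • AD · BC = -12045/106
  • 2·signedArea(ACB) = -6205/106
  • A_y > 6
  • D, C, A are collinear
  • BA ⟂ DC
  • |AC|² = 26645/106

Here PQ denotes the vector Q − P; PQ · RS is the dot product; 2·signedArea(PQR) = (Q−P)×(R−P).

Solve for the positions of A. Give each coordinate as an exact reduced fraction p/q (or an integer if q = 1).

A = (-313/106, 645/106)

1. A_x = -313/106  [D, C, A are collinear ∩ BA ⟂ DC]
2. A_y = 645/106  [D, C, A are collinear ∩ BA ⟂ DC]
   → A = (-313/106, 645/106)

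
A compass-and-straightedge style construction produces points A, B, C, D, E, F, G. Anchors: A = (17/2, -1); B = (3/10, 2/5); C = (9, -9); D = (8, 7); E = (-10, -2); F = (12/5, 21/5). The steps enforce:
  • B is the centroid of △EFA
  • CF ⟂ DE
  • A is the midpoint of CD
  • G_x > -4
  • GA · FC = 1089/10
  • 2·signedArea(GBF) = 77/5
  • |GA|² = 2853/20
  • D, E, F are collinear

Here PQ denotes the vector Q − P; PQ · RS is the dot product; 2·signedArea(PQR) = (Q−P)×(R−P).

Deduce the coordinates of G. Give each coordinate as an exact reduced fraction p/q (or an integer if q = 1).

G = (-16/5, 7/5)

1. G_x = -16/5  [2·signedArea(GBF) = 77/5 ∩ GA · FC = 1089/10]
2. G_y = 7/5  [2·signedArea(GBF) = 77/5 ∩ GA · FC = 1089/10]
   → G = (-16/5, 7/5)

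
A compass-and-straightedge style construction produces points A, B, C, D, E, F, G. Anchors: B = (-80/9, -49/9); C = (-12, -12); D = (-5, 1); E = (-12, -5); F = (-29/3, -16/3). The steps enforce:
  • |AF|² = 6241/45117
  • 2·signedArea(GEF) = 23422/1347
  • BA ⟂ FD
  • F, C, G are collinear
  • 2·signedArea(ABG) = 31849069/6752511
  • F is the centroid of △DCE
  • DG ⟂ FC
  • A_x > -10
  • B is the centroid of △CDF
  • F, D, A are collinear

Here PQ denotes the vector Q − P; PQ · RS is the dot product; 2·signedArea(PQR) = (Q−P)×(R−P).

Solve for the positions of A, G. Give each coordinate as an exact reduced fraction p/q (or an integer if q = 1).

1. A_x = -47353/5013  [F, D, A are collinear ∩ BA ⟂ FD]
2. A_y = -25235/5013  [F, D, A are collinear ∩ BA ⟂ FD]
   → A = (-47353/5013, -25235/5013)
3. G_x = -3225/449  [F, C, G are collinear ∩ DG ⟂ FC]
4. G_y = 792/449  [F, C, G are collinear ∩ DG ⟂ FC]
   → G = (-3225/449, 792/449)

A = (-47353/5013, -25235/5013)
G = (-3225/449, 792/449)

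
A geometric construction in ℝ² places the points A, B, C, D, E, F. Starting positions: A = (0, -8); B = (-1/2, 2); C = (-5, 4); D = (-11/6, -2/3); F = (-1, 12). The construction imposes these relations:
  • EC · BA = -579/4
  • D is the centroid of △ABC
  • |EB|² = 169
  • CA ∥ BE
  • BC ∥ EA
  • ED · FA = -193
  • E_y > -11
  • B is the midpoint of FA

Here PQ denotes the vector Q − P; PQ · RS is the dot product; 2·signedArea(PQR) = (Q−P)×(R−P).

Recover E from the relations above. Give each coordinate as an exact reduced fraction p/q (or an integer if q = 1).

1. E_x = 9/2  [BC ∥ EA ∩ CA ∥ BE]
2. E_y = -10  [BC ∥ EA ∩ CA ∥ BE]
   → E = (9/2, -10)

E = (9/2, -10)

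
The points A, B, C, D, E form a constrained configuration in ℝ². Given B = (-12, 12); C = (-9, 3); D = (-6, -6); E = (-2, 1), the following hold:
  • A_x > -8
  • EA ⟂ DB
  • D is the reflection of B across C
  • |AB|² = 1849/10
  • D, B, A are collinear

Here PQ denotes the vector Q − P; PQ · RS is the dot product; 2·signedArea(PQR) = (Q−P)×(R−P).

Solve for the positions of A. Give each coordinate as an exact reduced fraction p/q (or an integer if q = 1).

1. A_x = -77/10  [D, B, A are collinear ∩ EA ⟂ DB]
2. A_y = -9/10  [D, B, A are collinear ∩ EA ⟂ DB]
   → A = (-77/10, -9/10)

A = (-77/10, -9/10)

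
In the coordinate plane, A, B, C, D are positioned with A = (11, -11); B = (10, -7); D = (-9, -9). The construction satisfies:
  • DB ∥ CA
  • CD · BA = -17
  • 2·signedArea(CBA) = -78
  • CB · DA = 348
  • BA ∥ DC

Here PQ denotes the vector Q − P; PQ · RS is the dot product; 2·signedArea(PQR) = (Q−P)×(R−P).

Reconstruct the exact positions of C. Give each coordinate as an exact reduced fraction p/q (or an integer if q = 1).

1. C_x = -8  [DB ∥ CA ∩ BA ∥ DC]
2. C_y = -13  [DB ∥ CA ∩ BA ∥ DC]
   → C = (-8, -13)

C = (-8, -13)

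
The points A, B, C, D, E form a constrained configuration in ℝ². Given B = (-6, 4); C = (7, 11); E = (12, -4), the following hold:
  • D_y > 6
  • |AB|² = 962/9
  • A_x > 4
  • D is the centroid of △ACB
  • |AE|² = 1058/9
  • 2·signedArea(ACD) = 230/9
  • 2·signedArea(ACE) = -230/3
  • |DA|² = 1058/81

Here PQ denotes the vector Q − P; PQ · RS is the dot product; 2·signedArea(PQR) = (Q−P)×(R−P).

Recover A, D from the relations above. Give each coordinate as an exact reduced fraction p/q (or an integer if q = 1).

A = (13/3, 11/3)
D = (16/9, 56/9)

1. A_x = 13/3  [line 15·x + 5·y + -250/3 = 0 ∩ |AB|² = 962/9]
2. A_y = 11/3  [line 15·x + 5·y + -250/3 = 0 ∩ |AB|² = 962/9]
   → A = (13/3, 11/3)
3. D_x = 16/9  [2·signedArea(ACD) = 230/9 ∩ D is the centroid of △ACB]
4. D_y = 56/9  [2·signedArea(ACD) = 230/9 ∩ D is the centroid of △ACB]
   → D = (16/9, 56/9)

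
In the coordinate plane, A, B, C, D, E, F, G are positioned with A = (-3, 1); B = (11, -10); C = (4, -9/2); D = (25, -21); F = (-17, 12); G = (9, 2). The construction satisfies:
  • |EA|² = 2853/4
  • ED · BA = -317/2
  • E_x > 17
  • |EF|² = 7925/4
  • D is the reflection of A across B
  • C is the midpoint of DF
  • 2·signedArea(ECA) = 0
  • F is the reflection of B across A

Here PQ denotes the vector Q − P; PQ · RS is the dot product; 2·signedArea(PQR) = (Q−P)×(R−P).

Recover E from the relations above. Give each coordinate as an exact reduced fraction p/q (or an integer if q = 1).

E = (18, -31/2)

1. E_x = 18  [2·signedArea(ECA) = 0 ∩ ED · BA = -317/2]
2. E_y = -31/2  [2·signedArea(ECA) = 0 ∩ ED · BA = -317/2]
   → E = (18, -31/2)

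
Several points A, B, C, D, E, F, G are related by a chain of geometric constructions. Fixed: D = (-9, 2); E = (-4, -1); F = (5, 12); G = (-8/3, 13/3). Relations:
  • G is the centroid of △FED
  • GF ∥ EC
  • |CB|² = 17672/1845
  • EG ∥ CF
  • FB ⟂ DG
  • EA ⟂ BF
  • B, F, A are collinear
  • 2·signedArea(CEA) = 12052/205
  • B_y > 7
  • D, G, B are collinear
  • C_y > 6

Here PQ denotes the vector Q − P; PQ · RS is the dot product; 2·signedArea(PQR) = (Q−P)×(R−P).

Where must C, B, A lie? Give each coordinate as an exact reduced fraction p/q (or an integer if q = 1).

A = (1669/205, 712/205)
B = (1347/205, 1586/205)
C = (11/3, 20/3)

1. C_x = 11/3  [EG ∥ CF ∩ GF ∥ EC]
2. C_y = 20/3  [EG ∥ CF ∩ GF ∥ EC]
   → C = (11/3, 20/3)
3. B_x = 1347/205  [D, G, B are collinear ∩ FB ⟂ DG]
4. B_y = 1586/205  [D, G, B are collinear ∩ FB ⟂ DG]
   → B = (1347/205, 1586/205)
5. A_x = 1669/205  [B, F, A are collinear ∩ EA ⟂ BF]
6. A_y = 712/205  [B, F, A are collinear ∩ EA ⟂ BF]
   → A = (1669/205, 712/205)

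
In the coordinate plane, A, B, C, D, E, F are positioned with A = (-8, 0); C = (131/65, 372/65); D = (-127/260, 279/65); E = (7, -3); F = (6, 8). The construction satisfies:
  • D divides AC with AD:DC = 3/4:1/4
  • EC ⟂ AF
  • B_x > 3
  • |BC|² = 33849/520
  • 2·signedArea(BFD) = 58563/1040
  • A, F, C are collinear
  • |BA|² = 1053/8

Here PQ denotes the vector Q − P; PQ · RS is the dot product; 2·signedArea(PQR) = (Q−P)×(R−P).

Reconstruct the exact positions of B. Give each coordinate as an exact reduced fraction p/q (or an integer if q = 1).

1. B_x = 13/4  [line 241/65·x + -1687/260·y + -5543/208 = 0 ∩ |BA|² = 1053/8]
2. B_y = -9/4  [line 241/65·x + -1687/260·y + -5543/208 = 0 ∩ |BA|² = 1053/8]
   → B = (13/4, -9/4)

B = (13/4, -9/4)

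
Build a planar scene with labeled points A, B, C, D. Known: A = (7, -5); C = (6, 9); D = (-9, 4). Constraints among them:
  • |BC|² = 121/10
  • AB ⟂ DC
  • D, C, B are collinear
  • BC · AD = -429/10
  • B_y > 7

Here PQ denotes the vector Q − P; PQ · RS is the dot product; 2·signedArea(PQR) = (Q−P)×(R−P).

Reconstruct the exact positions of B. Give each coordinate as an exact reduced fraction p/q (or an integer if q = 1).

B = (27/10, 79/10)

1. B_x = 27/10  [D, C, B are collinear ∩ AB ⟂ DC]
2. B_y = 79/10  [D, C, B are collinear ∩ AB ⟂ DC]
   → B = (27/10, 79/10)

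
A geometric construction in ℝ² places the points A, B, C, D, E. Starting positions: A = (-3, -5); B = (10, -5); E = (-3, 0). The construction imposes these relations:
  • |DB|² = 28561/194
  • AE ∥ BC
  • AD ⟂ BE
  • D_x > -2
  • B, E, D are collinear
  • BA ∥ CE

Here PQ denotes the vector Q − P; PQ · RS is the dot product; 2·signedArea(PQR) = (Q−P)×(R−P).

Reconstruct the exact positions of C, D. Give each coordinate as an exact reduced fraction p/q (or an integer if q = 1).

C = (10, 0)
D = (-257/194, -125/194)

1. C_x = 10  [BA ∥ CE ∩ AE ∥ BC]
2. C_y = 0  [BA ∥ CE ∩ AE ∥ BC]
   → C = (10, 0)
3. D_x = -257/194  [B, E, D are collinear ∩ AD ⟂ BE]
4. D_y = -125/194  [B, E, D are collinear ∩ AD ⟂ BE]
   → D = (-257/194, -125/194)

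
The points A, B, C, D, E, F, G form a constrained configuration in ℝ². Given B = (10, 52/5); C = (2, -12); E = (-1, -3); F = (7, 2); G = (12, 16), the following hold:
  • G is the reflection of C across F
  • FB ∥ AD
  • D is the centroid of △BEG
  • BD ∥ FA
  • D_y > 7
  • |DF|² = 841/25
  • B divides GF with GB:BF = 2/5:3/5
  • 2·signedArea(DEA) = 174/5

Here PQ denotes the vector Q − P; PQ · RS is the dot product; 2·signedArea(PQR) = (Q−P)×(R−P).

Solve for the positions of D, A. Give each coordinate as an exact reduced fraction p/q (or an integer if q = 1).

1. D_x = 7  [D is the centroid of △BEG]
2. D_y = 39/5  [D is the centroid of △BEG]
   → D = (7, 39/5)
3. A_x = 4  [FB ∥ AD ∩ BD ∥ FA]
4. A_y = -3/5  [FB ∥ AD ∩ BD ∥ FA]
   → A = (4, -3/5)

A = (4, -3/5)
D = (7, 39/5)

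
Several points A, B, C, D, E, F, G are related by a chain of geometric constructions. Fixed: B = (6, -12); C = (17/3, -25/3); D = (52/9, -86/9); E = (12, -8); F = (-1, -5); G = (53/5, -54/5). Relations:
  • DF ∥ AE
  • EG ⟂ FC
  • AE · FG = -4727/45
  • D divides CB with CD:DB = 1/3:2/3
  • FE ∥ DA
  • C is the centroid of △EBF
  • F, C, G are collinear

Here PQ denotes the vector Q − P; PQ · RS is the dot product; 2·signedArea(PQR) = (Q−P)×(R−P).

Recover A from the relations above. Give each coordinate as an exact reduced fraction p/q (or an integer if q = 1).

A = (169/9, -113/9)

1. A_x = 169/9  [DF ∥ AE ∩ FE ∥ DA]
2. A_y = -113/9  [DF ∥ AE ∩ FE ∥ DA]
   → A = (169/9, -113/9)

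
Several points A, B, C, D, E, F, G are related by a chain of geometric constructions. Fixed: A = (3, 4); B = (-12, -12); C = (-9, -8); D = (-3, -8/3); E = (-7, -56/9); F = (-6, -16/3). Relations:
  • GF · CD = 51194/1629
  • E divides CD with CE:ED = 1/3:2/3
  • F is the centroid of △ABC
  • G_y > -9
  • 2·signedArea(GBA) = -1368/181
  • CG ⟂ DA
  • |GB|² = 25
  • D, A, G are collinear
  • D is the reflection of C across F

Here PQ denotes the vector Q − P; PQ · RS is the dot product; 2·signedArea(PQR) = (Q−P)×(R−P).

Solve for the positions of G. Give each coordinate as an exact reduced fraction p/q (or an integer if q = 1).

G = (-1509/181, -1556/181)

1. G_x = -1509/181  [D, A, G are collinear ∩ CG ⟂ DA]
2. G_y = -1556/181  [D, A, G are collinear ∩ CG ⟂ DA]
   → G = (-1509/181, -1556/181)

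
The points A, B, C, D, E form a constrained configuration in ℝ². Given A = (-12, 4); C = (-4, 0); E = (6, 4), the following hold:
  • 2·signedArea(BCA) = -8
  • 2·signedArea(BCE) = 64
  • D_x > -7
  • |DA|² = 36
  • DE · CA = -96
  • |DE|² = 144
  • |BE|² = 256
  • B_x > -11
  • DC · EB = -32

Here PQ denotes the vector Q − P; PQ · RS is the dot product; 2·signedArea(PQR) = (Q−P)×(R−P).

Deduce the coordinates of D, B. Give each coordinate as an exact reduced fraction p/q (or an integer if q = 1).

1. D_x = -6  [line 8·x + -4·y + 64 = 0 ∩ |DA|² = 36]
2. D_y = 4  [line 8·x + -4·y + 64 = 0 ∩ |DA|² = 36]
   → D = (-6, 4)
3. B_x = -10  [2·signedArea(BCA) = -8 ∩ 2·signedArea(BCE) = 64]
4. B_y = 4  [2·signedArea(BCA) = -8 ∩ 2·signedArea(BCE) = 64]
   → B = (-10, 4)

B = (-10, 4)
D = (-6, 4)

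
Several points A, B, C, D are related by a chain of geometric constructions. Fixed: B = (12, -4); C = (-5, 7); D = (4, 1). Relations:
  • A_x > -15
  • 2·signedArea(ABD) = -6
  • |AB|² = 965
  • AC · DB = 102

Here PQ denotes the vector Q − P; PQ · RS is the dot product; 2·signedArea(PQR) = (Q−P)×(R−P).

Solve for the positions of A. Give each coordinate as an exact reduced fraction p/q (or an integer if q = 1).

1. A_x = -14  [2·signedArea(ABD) = -6 ∩ AC · DB = 102]
2. A_y = 13  [2·signedArea(ABD) = -6 ∩ AC · DB = 102]
   → A = (-14, 13)

A = (-14, 13)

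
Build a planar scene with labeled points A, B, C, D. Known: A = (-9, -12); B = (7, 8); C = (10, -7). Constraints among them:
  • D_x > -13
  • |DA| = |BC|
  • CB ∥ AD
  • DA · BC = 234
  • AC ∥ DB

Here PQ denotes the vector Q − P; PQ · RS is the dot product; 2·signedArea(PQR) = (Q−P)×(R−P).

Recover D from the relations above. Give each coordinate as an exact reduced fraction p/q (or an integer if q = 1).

D = (-12, 3)

1. D_x = -12  [AC ∥ DB ∩ CB ∥ AD]
2. D_y = 3  [AC ∥ DB ∩ CB ∥ AD]
   → D = (-12, 3)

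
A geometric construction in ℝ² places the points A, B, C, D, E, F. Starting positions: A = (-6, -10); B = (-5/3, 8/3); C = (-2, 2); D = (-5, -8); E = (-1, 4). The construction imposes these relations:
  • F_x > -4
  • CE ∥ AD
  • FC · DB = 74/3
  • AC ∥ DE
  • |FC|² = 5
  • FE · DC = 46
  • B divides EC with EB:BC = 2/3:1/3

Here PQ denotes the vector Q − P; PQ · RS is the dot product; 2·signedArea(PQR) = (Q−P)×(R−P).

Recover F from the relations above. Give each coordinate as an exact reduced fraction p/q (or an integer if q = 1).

F = (-3, 0)

1. F_x = -3  [FE · DC = 46 ∩ FC · DB = 74/3]
2. F_y = 0  [FE · DC = 46 ∩ FC · DB = 74/3]
   → F = (-3, 0)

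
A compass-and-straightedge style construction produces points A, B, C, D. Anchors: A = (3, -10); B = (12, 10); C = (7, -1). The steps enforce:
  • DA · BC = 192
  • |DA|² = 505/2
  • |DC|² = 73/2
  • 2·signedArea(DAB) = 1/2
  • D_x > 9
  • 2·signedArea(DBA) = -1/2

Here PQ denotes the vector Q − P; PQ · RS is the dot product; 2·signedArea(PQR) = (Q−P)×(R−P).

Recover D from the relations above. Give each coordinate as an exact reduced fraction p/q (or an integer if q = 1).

D = (19/2, 9/2)

1. D_x = 19/2  [DA · BC = 192 ∩ 2·signedArea(DAB) = 1/2]
2. D_y = 9/2  [DA · BC = 192 ∩ 2·signedArea(DAB) = 1/2]
   → D = (19/2, 9/2)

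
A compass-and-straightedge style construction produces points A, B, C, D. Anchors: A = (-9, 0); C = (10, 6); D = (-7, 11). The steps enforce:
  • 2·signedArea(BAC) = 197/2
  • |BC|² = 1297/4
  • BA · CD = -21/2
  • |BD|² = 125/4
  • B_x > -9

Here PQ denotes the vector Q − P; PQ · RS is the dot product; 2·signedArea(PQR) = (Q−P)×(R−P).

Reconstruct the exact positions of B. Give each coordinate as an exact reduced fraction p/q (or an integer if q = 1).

1. B_x = -8  [BA · CD = -21/2 ∩ 2·signedArea(BAC) = 197/2]
2. B_y = 11/2  [BA · CD = -21/2 ∩ 2·signedArea(BAC) = 197/2]
   → B = (-8, 11/2)

B = (-8, 11/2)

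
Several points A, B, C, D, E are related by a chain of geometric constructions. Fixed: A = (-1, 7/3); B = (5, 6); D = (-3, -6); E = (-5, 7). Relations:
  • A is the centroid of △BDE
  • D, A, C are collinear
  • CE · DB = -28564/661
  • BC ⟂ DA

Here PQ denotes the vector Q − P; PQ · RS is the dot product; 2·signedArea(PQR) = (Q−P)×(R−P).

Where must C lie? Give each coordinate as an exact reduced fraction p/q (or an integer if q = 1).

1. C_x = 105/661  [D, A, C are collinear ∩ BC ⟂ DA]
2. C_y = 4734/661  [D, A, C are collinear ∩ BC ⟂ DA]
   → C = (105/661, 4734/661)

C = (105/661, 4734/661)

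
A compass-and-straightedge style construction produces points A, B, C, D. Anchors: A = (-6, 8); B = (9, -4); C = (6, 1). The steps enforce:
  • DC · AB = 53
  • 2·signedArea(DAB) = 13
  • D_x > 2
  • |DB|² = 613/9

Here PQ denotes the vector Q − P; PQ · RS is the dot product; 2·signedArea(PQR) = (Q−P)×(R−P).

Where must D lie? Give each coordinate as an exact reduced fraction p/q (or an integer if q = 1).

D = (3, 5/3)

1. D_x = 3  [2·signedArea(DAB) = 13 ∩ DC · AB = 53]
2. D_y = 5/3  [2·signedArea(DAB) = 13 ∩ DC · AB = 53]
   → D = (3, 5/3)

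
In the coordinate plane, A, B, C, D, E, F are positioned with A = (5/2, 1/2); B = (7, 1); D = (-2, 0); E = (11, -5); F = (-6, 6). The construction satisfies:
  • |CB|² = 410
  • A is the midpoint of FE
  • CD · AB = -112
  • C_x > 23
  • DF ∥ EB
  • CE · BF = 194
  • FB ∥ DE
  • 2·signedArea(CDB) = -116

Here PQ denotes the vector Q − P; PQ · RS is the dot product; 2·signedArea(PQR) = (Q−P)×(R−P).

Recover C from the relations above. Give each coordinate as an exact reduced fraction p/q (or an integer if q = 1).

C = (24, -10)

1. C_x = 24  [CE · BF = 194 ∩ CD · AB = -112]
2. C_y = -10  [CE · BF = 194 ∩ CD · AB = -112]
   → C = (24, -10)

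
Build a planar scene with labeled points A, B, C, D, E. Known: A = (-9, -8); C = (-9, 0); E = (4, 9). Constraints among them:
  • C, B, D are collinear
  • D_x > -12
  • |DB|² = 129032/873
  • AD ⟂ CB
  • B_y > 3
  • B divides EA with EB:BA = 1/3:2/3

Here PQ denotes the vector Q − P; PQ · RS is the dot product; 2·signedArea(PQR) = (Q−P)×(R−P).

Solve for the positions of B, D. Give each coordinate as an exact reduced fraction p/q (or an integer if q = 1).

1. B_x = -1/3  [B divides EA with EB:BA = 1/3:2/3]
2. B_y = 10/3  [B divides EA with EB:BA = 1/3:2/3]
   → B = (-1/3, 10/3)
3. D_x = -1133/97  [C, B, D are collinear ∩ AD ⟂ CB]
4. D_y = -100/97  [C, B, D are collinear ∩ AD ⟂ CB]
   → D = (-1133/97, -100/97)

B = (-1/3, 10/3)
D = (-1133/97, -100/97)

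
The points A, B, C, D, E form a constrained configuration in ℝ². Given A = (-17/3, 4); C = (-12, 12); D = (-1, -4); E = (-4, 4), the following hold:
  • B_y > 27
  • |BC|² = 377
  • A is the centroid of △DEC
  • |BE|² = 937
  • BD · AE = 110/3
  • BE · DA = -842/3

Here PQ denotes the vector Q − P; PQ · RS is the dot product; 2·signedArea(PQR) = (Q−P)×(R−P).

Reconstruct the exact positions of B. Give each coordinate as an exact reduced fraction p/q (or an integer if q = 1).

B = (-23, 28)

1. B_x = -23  [BD · AE = 110/3 ∩ BE · DA = -842/3]
2. B_y = 28  [BD · AE = 110/3 ∩ BE · DA = -842/3]
   → B = (-23, 28)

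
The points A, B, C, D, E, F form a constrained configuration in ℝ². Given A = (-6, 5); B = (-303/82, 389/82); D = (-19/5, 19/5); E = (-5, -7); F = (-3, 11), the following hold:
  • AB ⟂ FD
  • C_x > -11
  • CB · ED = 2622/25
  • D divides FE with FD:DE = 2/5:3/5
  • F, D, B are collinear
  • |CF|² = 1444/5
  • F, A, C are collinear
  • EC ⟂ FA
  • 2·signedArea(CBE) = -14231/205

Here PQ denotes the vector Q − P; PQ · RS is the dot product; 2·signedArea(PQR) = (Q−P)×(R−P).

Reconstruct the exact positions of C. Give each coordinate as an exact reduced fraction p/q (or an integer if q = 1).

C = (-53/5, -21/5)

1. C_x = -53/5  [F, A, C are collinear ∩ EC ⟂ FA]
2. C_y = -21/5  [F, A, C are collinear ∩ EC ⟂ FA]
   → C = (-53/5, -21/5)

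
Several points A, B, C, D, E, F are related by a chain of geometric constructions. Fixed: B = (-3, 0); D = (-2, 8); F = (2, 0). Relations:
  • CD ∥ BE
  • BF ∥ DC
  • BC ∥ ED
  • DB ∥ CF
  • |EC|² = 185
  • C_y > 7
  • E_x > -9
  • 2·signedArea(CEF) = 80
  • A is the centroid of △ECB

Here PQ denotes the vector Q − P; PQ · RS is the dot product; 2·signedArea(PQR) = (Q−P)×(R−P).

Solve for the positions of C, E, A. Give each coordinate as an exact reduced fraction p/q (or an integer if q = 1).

A = (-8/3, 8/3)
C = (3, 8)
E = (-8, 0)

1. C_x = 3  [DB ∥ CF ∩ BF ∥ DC]
2. C_y = 8  [DB ∥ CF ∩ BF ∥ DC]
   → C = (3, 8)
3. E_x = -8  [BC ∥ ED ∩ CD ∥ BE]
4. E_y = 0  [BC ∥ ED ∩ CD ∥ BE]
   → E = (-8, 0)
5. A_x = -8/3  [A is the centroid of △ECB]
6. A_y = 8/3  [A is the centroid of △ECB]
   → A = (-8/3, 8/3)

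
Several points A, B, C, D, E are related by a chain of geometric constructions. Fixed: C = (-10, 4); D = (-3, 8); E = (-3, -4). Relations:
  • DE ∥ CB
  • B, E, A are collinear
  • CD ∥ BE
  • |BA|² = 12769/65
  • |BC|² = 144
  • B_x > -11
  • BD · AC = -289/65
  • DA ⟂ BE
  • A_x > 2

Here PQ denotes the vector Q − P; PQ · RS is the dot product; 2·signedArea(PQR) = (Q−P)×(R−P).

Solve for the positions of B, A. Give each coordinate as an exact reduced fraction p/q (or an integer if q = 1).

1. B_x = -10  [CD ∥ BE ∩ DE ∥ CB]
2. B_y = -8  [CD ∥ BE ∩ DE ∥ CB]
   → B = (-10, -8)
3. A_x = 141/65  [B, E, A are collinear ∩ DA ⟂ BE]
4. A_y = -68/65  [B, E, A are collinear ∩ DA ⟂ BE]
   → A = (141/65, -68/65)

A = (141/65, -68/65)
B = (-10, -8)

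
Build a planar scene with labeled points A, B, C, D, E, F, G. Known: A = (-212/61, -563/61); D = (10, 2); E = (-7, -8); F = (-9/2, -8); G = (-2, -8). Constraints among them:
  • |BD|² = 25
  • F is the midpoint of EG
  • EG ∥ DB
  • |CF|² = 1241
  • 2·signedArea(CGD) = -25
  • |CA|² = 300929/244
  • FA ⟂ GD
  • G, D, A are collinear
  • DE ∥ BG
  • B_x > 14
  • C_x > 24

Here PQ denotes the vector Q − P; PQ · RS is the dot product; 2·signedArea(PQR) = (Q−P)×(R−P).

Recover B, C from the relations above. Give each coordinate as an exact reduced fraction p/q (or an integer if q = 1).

1. B_x = 15  [DE ∥ BG ∩ EG ∥ DB]
2. B_y = 2  [DE ∥ BG ∩ EG ∥ DB]
   → B = (15, 2)
3. C_x = 49/2  [line -10·x + 12·y + 101 = 0 ∩ |CF|² = 1241]
4. C_y = 12  [line -10·x + 12·y + 101 = 0 ∩ |CF|² = 1241]
   → C = (49/2, 12)

B = (15, 2)
C = (49/2, 12)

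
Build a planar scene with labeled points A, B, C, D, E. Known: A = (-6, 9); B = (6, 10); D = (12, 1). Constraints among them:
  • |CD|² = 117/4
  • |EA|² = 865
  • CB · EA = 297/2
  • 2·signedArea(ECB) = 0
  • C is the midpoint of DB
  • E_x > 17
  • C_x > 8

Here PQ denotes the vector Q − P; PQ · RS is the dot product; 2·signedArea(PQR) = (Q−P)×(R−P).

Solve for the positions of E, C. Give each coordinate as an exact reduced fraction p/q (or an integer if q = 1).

C = (9, 11/2)
E = (18, -8)

1. C_x = 9  [C is the midpoint of DB]
2. C_y = 11/2  [C is the midpoint of DB]
   → C = (9, 11/2)
3. E_x = 18  [2·signedArea(ECB) = 0 ∩ CB · EA = 297/2]
4. E_y = -8  [2·signedArea(ECB) = 0 ∩ CB · EA = 297/2]
   → E = (18, -8)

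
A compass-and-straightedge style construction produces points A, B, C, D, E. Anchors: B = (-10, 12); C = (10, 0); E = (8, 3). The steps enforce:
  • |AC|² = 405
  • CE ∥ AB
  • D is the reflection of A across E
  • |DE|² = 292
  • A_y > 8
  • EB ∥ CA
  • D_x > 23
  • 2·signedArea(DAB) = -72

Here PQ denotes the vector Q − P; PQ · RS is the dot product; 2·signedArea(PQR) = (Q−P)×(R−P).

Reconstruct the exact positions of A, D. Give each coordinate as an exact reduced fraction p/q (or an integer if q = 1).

1. A_x = -8  [CE ∥ AB ∩ EB ∥ CA]
2. A_y = 9  [CE ∥ AB ∩ EB ∥ CA]
   → A = (-8, 9)
3. D_x = 24  [D is the reflection of A across E]
4. D_y = -3  [D is the reflection of A across E]
   → D = (24, -3)

A = (-8, 9)
D = (24, -3)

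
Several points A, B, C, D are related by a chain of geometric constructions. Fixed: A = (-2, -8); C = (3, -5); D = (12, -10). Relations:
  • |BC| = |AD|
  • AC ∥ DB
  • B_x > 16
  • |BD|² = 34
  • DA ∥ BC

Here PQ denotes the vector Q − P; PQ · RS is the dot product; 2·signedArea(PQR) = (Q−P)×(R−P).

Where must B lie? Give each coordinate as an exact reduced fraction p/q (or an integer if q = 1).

B = (17, -7)

1. B_x = 17  [DA ∥ BC ∩ AC ∥ DB]
2. B_y = -7  [DA ∥ BC ∩ AC ∥ DB]
   → B = (17, -7)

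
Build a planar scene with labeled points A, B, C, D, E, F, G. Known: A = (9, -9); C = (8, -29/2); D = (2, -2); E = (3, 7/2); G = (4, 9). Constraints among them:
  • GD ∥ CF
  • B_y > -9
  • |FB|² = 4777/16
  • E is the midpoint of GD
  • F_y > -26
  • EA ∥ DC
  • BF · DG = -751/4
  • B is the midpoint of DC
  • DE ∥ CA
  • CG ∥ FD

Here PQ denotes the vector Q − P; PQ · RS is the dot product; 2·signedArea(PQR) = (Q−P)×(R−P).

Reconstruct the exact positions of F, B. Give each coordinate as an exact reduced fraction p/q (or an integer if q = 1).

1. F_x = 6  [CG ∥ FD ∩ GD ∥ CF]
2. F_y = -51/2  [CG ∥ FD ∩ GD ∥ CF]
   → F = (6, -51/2)
3. B_x = 5  [B is the midpoint of DC]
4. B_y = -33/4  [B is the midpoint of DC]
   → B = (5, -33/4)

B = (5, -33/4)
F = (6, -51/2)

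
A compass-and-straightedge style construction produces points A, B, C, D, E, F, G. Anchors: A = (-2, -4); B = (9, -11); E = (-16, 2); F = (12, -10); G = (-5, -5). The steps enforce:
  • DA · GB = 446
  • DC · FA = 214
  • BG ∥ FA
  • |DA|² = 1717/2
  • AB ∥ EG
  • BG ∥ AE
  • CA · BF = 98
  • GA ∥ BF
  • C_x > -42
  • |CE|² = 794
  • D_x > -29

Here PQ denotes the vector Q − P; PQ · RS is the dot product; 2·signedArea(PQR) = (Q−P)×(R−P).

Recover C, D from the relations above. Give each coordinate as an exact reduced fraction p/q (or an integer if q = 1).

1. D_x = -57/2  [line -14·x + 6·y + -450 = 0 ∩ |DA|² = 1717/2]
2. D_y = 17/2  [line -14·x + 6·y + -450 = 0 ∩ |DA|² = 1717/2]
   → D = (-57/2, 17/2)
3. C_x = -41  [CA · BF = 98 ∩ DC · FA = 214]
4. C_y = 15  [CA · BF = 98 ∩ DC · FA = 214]
   → C = (-41, 15)

C = (-41, 15)
D = (-57/2, 17/2)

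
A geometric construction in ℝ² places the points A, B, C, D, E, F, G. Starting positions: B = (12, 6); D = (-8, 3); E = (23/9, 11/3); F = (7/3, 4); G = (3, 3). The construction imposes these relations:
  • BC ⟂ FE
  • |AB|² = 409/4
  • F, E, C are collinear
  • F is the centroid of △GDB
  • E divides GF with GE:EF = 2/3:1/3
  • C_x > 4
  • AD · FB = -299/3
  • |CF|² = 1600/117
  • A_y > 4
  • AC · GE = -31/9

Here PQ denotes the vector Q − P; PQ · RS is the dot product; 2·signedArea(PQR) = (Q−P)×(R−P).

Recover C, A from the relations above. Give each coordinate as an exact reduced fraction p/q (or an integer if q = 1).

1. C_x = 57/13  [F, E, C are collinear ∩ BC ⟂ FE]
2. C_y = 12/13  [F, E, C are collinear ∩ BC ⟂ FE]
   → C = (57/13, 12/13)
3. A_x = 2  [AD · FB = -299/3 ∩ AC · GE = -31/9]
4. A_y = 9/2  [AD · FB = -299/3 ∩ AC · GE = -31/9]
   → A = (2, 9/2)

A = (2, 9/2)
C = (57/13, 12/13)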